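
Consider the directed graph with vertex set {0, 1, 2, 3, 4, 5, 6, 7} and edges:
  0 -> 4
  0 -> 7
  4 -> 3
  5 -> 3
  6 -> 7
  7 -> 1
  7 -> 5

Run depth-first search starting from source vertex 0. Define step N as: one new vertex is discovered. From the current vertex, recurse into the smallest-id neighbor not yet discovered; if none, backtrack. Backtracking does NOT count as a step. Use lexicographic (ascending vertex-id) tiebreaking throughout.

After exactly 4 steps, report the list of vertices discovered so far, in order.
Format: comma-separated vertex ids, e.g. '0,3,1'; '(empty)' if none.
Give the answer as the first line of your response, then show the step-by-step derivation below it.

0,4,3,7

step 1: discover 0; path=0; order=0
step 2: discover 4; path=0>4; order=0,4
step 3: discover 3; path=0>4>3; order=0,4,3
step 4: discover 7; path=0>7; order=0,4,3,7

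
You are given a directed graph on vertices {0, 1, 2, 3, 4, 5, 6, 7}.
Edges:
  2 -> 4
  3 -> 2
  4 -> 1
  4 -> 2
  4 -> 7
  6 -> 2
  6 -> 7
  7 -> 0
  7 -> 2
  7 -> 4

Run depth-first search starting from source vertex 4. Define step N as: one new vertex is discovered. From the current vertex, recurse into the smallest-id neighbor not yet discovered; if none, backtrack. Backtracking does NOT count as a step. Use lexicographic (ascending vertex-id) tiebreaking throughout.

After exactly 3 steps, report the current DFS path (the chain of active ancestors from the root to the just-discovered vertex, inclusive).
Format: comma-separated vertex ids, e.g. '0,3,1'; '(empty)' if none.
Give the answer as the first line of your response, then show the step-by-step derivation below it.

4,2

step 1: discover 4; path=4; order=4
step 2: discover 1; path=4>1; order=4,1
step 3: discover 2; path=4>2; order=4,1,2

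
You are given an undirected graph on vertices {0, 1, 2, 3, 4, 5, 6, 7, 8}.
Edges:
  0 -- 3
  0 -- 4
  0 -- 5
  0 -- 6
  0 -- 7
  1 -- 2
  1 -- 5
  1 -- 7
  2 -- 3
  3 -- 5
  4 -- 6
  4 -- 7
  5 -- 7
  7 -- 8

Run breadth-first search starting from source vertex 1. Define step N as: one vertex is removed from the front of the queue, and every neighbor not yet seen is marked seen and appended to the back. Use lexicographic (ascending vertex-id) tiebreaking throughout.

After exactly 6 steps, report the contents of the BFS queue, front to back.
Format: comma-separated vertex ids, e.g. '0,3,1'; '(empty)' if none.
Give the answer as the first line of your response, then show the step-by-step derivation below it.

4,8,6

step 1: dequeue 1; queue=[2,5,7]; order=1
step 2: dequeue 2; queue=[5,7,3]; order=1,2
step 3: dequeue 5; queue=[7,3,0]; order=1,2,5
step 4: dequeue 7; queue=[3,0,4,8]; order=1,2,5,7
step 5: dequeue 3; queue=[0,4,8]; order=1,2,5,7,3
step 6: dequeue 0; queue=[4,8,6]; order=1,2,5,7,3,0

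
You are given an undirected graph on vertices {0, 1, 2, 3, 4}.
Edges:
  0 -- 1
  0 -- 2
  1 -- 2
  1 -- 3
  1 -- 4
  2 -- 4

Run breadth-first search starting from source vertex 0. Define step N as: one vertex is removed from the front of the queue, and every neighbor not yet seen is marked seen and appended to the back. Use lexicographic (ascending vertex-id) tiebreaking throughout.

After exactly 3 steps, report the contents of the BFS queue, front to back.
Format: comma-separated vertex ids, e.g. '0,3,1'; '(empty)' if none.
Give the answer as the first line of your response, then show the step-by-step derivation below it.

3,4

step 1: dequeue 0; queue=[1,2]; order=0
step 2: dequeue 1; queue=[2,3,4]; order=0,1
step 3: dequeue 2; queue=[3,4]; order=0,1,2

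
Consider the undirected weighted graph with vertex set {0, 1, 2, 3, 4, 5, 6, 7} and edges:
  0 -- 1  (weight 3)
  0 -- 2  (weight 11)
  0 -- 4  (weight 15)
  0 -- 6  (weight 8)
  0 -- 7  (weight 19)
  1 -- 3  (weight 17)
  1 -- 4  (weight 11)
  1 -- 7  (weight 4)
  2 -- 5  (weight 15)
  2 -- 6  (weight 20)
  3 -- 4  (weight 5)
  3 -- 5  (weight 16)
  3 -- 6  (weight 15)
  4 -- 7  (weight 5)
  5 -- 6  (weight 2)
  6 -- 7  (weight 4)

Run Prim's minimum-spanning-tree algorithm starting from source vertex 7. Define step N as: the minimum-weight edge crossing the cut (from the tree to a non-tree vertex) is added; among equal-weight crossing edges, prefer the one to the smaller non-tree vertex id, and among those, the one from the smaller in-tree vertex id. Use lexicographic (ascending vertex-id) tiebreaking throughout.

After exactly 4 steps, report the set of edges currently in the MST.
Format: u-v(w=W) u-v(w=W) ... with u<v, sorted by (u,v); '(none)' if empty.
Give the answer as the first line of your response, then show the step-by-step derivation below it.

0-1(w=3) 1-7(w=4) 5-6(w=2) 6-7(w=4)

step 1: add edge 1-7 (w=4); MST = {1-7(w=4)}
step 2: add edge 0-1 (w=3); MST = {0-1(w=3) 1-7(w=4)}
step 3: add edge 6-7 (w=4); MST = {0-1(w=3) 1-7(w=4) 6-7(w=4)}
step 4: add edge 5-6 (w=2); MST = {0-1(w=3) 1-7(w=4) 5-6(w=2) 6-7(w=4)}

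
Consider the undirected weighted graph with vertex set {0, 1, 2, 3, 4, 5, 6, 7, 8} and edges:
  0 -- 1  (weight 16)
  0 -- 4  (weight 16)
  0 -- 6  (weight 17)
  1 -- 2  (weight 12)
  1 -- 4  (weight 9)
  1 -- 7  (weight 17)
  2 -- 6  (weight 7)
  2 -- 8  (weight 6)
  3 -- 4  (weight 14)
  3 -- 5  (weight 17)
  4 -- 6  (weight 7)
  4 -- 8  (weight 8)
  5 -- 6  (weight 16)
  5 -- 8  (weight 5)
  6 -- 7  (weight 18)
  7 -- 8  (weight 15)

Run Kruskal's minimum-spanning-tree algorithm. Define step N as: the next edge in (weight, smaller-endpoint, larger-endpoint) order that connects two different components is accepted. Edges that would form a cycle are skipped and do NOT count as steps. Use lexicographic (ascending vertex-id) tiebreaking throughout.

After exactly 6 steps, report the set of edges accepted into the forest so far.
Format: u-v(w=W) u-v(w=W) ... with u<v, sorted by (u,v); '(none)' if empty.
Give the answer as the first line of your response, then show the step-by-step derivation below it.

1-4(w=9) 2-6(w=7) 2-8(w=6) 3-4(w=14) 4-6(w=7) 5-8(w=5)

step 1: add edge 5-8 (w=5); MST = {5-8(w=5)}
step 2: add edge 2-8 (w=6); MST = {2-8(w=6) 5-8(w=5)}
step 3: add edge 2-6 (w=7); MST = {2-6(w=7) 2-8(w=6) 5-8(w=5)}
step 4: add edge 4-6 (w=7); MST = {2-6(w=7) 2-8(w=6) 4-6(w=7) 5-8(w=5)}
step 5: add edge 1-4 (w=9); MST = {1-4(w=9) 2-6(w=7) 2-8(w=6) 4-6(w=7) 5-8(w=5)}
step 6: add edge 3-4 (w=14); MST = {1-4(w=9) 2-6(w=7) 2-8(w=6) 3-4(w=14) 4-6(w=7) 5-8(w=5)}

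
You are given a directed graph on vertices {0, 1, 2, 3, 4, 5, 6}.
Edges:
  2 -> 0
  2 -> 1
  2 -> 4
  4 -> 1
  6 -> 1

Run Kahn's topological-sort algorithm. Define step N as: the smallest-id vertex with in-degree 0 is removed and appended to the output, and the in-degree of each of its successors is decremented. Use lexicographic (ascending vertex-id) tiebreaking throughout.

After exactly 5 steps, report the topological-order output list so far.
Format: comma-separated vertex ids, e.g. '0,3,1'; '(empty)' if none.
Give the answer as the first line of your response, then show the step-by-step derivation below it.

2,0,3,4,5

step 1: output 2; order=[2]; indeg=(0,2,0,0,0,0,0)
step 2: output 0; order=[2,0]; indeg=(0,2,0,0,0,0,0)
step 3: output 3; order=[2,0,3]; indeg=(0,2,0,0,0,0,0)
step 4: output 4; order=[2,0,3,4]; indeg=(0,1,0,0,0,0,0)
step 5: output 5; order=[2,0,3,4,5]; indeg=(0,1,0,0,0,0,0)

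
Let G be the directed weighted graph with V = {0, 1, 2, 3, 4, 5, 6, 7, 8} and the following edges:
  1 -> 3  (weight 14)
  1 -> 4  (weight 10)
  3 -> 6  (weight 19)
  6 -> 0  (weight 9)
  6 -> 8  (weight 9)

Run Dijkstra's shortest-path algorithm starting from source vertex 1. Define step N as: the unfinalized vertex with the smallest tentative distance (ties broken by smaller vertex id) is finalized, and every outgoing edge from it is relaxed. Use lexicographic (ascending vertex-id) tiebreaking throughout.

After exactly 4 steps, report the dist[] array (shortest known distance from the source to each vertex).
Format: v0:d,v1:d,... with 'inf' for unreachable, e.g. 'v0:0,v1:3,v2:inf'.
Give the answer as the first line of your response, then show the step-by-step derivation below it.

v0:42,v1:0,v2:inf,v3:14,v4:10,v5:inf,v6:33,v7:inf,v8:42

step 1: dist = v0:inf,v1:0,v2:inf,v3:14,v4:10,v5:inf,v6:inf,v7:inf,v8:inf
step 2: dist = v0:inf,v1:0,v2:inf,v3:14,v4:10,v5:inf,v6:inf,v7:inf,v8:inf
step 3: dist = v0:inf,v1:0,v2:inf,v3:14,v4:10,v5:inf,v6:33,v7:inf,v8:inf
step 4: dist = v0:42,v1:0,v2:inf,v3:14,v4:10,v5:inf,v6:33,v7:inf,v8:42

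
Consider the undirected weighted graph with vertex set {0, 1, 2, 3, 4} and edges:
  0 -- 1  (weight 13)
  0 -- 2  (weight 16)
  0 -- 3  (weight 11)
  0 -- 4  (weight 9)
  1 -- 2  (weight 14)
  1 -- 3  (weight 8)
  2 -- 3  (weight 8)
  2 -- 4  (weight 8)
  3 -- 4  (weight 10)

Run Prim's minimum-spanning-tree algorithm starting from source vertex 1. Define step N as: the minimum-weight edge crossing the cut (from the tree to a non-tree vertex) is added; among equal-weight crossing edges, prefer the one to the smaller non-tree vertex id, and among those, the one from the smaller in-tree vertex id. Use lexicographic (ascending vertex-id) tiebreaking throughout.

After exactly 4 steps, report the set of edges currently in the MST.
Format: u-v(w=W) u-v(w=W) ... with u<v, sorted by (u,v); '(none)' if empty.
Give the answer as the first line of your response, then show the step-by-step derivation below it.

0-4(w=9) 1-3(w=8) 2-3(w=8) 2-4(w=8)

step 1: add edge 1-3 (w=8); MST = {1-3(w=8)}
step 2: add edge 2-3 (w=8); MST = {1-3(w=8) 2-3(w=8)}
step 3: add edge 2-4 (w=8); MST = {1-3(w=8) 2-3(w=8) 2-4(w=8)}
step 4: add edge 0-4 (w=9); MST = {0-4(w=9) 1-3(w=8) 2-3(w=8) 2-4(w=8)}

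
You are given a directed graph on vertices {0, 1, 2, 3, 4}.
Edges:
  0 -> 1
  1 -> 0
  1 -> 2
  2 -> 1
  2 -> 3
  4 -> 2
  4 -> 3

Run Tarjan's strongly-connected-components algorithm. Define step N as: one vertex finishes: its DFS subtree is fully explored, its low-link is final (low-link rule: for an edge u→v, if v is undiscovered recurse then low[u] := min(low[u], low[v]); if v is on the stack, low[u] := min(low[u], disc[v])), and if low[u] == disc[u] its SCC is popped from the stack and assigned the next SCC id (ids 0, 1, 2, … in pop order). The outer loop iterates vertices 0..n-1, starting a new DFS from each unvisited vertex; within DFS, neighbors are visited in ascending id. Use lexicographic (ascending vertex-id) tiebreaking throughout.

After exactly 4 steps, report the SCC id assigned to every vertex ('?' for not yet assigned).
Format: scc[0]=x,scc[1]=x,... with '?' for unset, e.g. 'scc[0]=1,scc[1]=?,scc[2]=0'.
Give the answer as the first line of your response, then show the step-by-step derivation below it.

scc[0]=1,scc[1]=1,scc[2]=1,scc[3]=0,scc[4]=?

step 1: low=(low[0]=0,low[1]=0,low[2]=1,low[3]=3,low[4]=?); scc=(scc[0]=?,scc[1]=?,scc[2]=?,scc[3]=0,scc[4]=?)
step 2: low=(low[0]=0,low[1]=0,low[2]=1,low[3]=3,low[4]=?); scc=(scc[0]=?,scc[1]=?,scc[2]=?,scc[3]=0,scc[4]=?)
step 3: low=(low[0]=0,low[1]=0,low[2]=1,low[3]=3,low[4]=?); scc=(scc[0]=?,scc[1]=?,scc[2]=?,scc[3]=0,scc[4]=?)
step 4: low=(low[0]=0,low[1]=0,low[2]=1,low[3]=3,low[4]=?); scc=(scc[0]=1,scc[1]=1,scc[2]=1,scc[3]=0,scc[4]=?)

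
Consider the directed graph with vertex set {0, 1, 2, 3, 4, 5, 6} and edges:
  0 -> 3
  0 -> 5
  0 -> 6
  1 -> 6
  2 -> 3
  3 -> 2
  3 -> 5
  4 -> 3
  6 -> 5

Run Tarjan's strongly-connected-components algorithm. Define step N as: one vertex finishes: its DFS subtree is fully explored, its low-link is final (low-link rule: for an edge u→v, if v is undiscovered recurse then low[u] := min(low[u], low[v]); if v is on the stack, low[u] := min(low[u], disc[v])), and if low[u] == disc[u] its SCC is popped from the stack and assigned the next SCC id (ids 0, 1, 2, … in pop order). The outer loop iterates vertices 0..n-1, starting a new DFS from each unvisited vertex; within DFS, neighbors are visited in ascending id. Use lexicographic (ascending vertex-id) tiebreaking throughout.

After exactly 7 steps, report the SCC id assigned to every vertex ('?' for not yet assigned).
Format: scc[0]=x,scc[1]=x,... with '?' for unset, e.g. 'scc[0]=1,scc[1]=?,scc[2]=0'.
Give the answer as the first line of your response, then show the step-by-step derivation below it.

scc[0]=3,scc[1]=4,scc[2]=1,scc[3]=1,scc[4]=5,scc[5]=0,scc[6]=2

step 1: low=(low[0]=0,low[1]=?,low[2]=1,low[3]=1,low[4]=?,low[5]=?,low[6]=?); scc=(scc[0]=?,scc[1]=?,scc[2]=?,scc[3]=?,scc[4]=?,scc[5]=?,scc[6]=?)
step 2: low=(low[0]=0,low[1]=?,low[2]=1,low[3]=1,low[4]=?,low[5]=3,low[6]=?); scc=(scc[0]=?,scc[1]=?,scc[2]=?,scc[3]=?,scc[4]=?,scc[5]=0,scc[6]=?)
step 3: low=(low[0]=0,low[1]=?,low[2]=1,low[3]=1,low[4]=?,low[5]=3,low[6]=?); scc=(scc[0]=?,scc[1]=?,scc[2]=1,scc[3]=1,scc[4]=?,scc[5]=0,scc[6]=?)
step 4: low=(low[0]=0,low[1]=?,low[2]=1,low[3]=1,low[4]=?,low[5]=3,low[6]=4); scc=(scc[0]=?,scc[1]=?,scc[2]=1,scc[3]=1,scc[4]=?,scc[5]=0,scc[6]=2)
step 5: low=(low[0]=0,low[1]=?,low[2]=1,low[3]=1,low[4]=?,low[5]=3,low[6]=4); scc=(scc[0]=3,scc[1]=?,scc[2]=1,scc[3]=1,scc[4]=?,scc[5]=0,scc[6]=2)
step 6: low=(low[0]=0,low[1]=5,low[2]=1,low[3]=1,low[4]=?,low[5]=3,low[6]=4); scc=(scc[0]=3,scc[1]=4,scc[2]=1,scc[3]=1,scc[4]=?,scc[5]=0,scc[6]=2)
step 7: low=(low[0]=0,low[1]=5,low[2]=1,low[3]=1,low[4]=6,low[5]=3,low[6]=4); scc=(scc[0]=3,scc[1]=4,scc[2]=1,scc[3]=1,scc[4]=5,scc[5]=0,scc[6]=2)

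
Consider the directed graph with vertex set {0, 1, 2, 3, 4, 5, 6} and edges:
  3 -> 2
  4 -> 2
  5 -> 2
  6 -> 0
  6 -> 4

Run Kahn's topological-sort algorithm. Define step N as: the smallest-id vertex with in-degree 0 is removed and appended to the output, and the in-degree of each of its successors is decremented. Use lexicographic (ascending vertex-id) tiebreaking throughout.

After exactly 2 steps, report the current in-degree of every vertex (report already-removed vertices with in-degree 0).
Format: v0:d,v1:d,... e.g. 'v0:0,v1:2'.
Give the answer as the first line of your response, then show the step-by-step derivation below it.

v0:1,v1:0,v2:2,v3:0,v4:1,v5:0,v6:0

step 1: output 1; order=[1]; indeg=(1,0,3,0,1,0,0)
step 2: output 3; order=[1,3]; indeg=(1,0,2,0,1,0,0)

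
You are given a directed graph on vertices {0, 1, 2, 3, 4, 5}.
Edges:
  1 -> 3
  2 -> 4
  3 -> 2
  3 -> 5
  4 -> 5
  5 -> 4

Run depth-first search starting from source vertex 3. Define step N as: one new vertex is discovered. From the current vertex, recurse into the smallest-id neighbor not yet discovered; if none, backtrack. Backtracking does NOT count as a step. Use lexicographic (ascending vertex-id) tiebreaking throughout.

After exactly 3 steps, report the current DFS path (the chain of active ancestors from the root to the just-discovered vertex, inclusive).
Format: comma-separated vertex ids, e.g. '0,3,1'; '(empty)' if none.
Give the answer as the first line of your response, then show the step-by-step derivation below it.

3,2,4

step 1: discover 3; path=3; order=3
step 2: discover 2; path=3>2; order=3,2
step 3: discover 4; path=3>2>4; order=3,2,4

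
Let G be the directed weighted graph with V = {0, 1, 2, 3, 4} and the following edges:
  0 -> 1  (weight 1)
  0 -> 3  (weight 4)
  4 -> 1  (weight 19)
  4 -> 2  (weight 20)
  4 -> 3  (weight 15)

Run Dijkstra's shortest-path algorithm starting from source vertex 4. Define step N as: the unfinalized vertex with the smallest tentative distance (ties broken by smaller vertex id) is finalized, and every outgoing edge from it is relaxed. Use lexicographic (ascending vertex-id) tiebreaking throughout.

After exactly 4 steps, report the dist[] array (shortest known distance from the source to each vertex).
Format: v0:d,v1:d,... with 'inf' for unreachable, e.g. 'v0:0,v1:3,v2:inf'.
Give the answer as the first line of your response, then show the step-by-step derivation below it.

v0:inf,v1:19,v2:20,v3:15,v4:0

step 1: dist = v0:inf,v1:19,v2:20,v3:15,v4:0
step 2: dist = v0:inf,v1:19,v2:20,v3:15,v4:0
step 3: dist = v0:inf,v1:19,v2:20,v3:15,v4:0
step 4: dist = v0:inf,v1:19,v2:20,v3:15,v4:0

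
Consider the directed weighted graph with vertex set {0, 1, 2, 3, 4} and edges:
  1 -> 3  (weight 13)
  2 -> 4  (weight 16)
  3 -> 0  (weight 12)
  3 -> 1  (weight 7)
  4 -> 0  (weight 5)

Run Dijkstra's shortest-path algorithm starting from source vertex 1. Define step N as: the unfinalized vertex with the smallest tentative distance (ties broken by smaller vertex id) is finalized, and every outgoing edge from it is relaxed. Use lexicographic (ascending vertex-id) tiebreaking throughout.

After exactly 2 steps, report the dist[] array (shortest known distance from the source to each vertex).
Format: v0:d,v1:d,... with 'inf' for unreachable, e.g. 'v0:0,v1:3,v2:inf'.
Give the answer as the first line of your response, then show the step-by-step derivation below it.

v0:25,v1:0,v2:inf,v3:13,v4:inf

step 1: dist = v0:inf,v1:0,v2:inf,v3:13,v4:inf
step 2: dist = v0:25,v1:0,v2:inf,v3:13,v4:inf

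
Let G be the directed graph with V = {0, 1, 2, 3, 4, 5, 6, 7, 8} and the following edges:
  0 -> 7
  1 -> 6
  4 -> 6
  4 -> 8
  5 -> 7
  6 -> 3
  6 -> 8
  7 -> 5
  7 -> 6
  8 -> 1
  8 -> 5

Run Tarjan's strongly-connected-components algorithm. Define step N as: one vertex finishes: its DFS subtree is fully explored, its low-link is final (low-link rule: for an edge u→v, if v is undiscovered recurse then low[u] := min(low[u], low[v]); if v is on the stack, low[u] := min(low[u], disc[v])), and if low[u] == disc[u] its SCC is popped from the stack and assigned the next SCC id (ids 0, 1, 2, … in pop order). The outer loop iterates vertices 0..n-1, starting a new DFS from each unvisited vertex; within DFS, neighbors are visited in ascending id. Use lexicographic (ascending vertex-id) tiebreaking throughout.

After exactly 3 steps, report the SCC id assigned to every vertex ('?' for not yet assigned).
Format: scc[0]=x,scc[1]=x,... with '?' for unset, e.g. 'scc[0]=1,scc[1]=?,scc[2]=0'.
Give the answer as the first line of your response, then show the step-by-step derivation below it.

scc[0]=?,scc[1]=?,scc[2]=?,scc[3]=0,scc[4]=?,scc[5]=?,scc[6]=?,scc[7]=?,scc[8]=?

step 1: low=(low[0]=0,low[1]=?,low[2]=?,low[3]=?,low[4]=?,low[5]=1,low[6]=?,low[7]=1,low[8]=?); scc=(scc[0]=?,scc[1]=?,scc[2]=?,scc[3]=?,scc[4]=?,scc[5]=?,scc[6]=?,scc[7]=?,scc[8]=?)
step 2: low=(low[0]=0,low[1]=?,low[2]=?,low[3]=4,low[4]=?,low[5]=1,low[6]=3,low[7]=1,low[8]=?); scc=(scc[0]=?,scc[1]=?,scc[2]=?,scc[3]=0,scc[4]=?,scc[5]=?,scc[6]=?,scc[7]=?,scc[8]=?)
step 3: low=(low[0]=0,low[1]=3,low[2]=?,low[3]=4,low[4]=?,low[5]=1,low[6]=3,low[7]=1,low[8]=5); scc=(scc[0]=?,scc[1]=?,scc[2]=?,scc[3]=0,scc[4]=?,scc[5]=?,scc[6]=?,scc[7]=?,scc[8]=?)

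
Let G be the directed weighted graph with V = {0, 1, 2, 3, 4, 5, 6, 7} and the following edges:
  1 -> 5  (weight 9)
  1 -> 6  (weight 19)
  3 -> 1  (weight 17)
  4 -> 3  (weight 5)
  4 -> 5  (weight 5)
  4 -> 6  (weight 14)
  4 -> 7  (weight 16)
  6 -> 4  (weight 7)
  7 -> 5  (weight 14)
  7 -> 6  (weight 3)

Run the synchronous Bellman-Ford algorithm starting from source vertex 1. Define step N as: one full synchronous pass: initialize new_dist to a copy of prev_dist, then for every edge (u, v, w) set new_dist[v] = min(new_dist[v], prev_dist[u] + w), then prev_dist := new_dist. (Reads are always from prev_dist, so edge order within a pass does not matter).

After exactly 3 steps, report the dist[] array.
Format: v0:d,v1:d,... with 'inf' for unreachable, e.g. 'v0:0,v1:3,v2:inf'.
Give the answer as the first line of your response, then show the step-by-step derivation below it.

v0:inf,v1:0,v2:inf,v3:31,v4:26,v5:9,v6:19,v7:42

step 1: dist = v0:inf,v1:0,v2:inf,v3:inf,v4:inf,v5:9,v6:19,v7:inf
step 2: dist = v0:inf,v1:0,v2:inf,v3:inf,v4:26,v5:9,v6:19,v7:inf
step 3: dist = v0:inf,v1:0,v2:inf,v3:31,v4:26,v5:9,v6:19,v7:42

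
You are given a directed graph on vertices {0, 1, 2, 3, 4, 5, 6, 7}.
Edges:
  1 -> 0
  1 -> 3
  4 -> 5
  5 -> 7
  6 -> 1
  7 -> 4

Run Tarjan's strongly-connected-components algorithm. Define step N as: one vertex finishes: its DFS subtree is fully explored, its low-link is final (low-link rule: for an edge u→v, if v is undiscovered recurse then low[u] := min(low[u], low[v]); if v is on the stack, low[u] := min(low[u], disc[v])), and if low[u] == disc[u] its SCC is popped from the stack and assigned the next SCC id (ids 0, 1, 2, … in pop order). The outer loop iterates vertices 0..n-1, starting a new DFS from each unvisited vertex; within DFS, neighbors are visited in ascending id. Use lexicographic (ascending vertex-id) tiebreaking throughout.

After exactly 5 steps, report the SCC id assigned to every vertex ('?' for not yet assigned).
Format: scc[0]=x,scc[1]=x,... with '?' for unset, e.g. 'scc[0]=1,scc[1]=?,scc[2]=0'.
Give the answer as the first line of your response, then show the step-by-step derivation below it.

scc[0]=0,scc[1]=2,scc[2]=3,scc[3]=1,scc[4]=?,scc[5]=?,scc[6]=?,scc[7]=?

step 1: low=(low[0]=0,low[1]=?,low[2]=?,low[3]=?,low[4]=?,low[5]=?,low[6]=?,low[7]=?); scc=(scc[0]=0,scc[1]=?,scc[2]=?,scc[3]=?,scc[4]=?,scc[5]=?,scc[6]=?,scc[7]=?)
step 2: low=(low[0]=0,low[1]=1,low[2]=?,low[3]=2,low[4]=?,low[5]=?,low[6]=?,low[7]=?); scc=(scc[0]=0,scc[1]=?,scc[2]=?,scc[3]=1,scc[4]=?,scc[5]=?,scc[6]=?,scc[7]=?)
step 3: low=(low[0]=0,low[1]=1,low[2]=?,low[3]=2,low[4]=?,low[5]=?,low[6]=?,low[7]=?); scc=(scc[0]=0,scc[1]=2,scc[2]=?,scc[3]=1,scc[4]=?,scc[5]=?,scc[6]=?,scc[7]=?)
step 4: low=(low[0]=0,low[1]=1,low[2]=3,low[3]=2,low[4]=?,low[5]=?,low[6]=?,low[7]=?); scc=(scc[0]=0,scc[1]=2,scc[2]=3,scc[3]=1,scc[4]=?,scc[5]=?,scc[6]=?,scc[7]=?)
step 5: low=(low[0]=0,low[1]=1,low[2]=3,low[3]=2,low[4]=4,low[5]=5,low[6]=?,low[7]=4); scc=(scc[0]=0,scc[1]=2,scc[2]=3,scc[3]=1,scc[4]=?,scc[5]=?,scc[6]=?,scc[7]=?)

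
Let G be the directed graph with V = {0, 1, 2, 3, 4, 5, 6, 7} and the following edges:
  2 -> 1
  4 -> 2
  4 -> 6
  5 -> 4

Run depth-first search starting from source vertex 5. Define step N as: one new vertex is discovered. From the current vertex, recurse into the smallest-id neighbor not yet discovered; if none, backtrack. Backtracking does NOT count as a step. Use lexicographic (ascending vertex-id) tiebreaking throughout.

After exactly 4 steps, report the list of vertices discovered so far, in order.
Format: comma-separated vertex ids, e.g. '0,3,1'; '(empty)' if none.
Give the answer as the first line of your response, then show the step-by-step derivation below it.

5,4,2,1

step 1: discover 5; path=5; order=5
step 2: discover 4; path=5>4; order=5,4
step 3: discover 2; path=5>4>2; order=5,4,2
step 4: discover 1; path=5>4>2>1; order=5,4,2,1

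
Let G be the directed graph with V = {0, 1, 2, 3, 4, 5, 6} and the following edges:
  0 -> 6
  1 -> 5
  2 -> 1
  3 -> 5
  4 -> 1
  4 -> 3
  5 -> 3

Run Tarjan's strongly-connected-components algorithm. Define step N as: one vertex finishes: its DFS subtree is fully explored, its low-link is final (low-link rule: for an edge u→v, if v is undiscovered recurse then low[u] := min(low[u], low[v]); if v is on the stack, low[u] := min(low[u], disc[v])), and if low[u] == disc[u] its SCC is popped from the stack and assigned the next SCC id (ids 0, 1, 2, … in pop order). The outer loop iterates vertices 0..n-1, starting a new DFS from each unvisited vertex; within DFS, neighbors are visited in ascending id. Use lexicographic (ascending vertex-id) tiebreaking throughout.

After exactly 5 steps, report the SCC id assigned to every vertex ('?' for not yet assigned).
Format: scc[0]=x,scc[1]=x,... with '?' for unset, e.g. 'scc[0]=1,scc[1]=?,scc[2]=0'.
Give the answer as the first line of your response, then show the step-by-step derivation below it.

scc[0]=1,scc[1]=3,scc[2]=?,scc[3]=2,scc[4]=?,scc[5]=2,scc[6]=0

step 1: low=(low[0]=0,low[1]=?,low[2]=?,low[3]=?,low[4]=?,low[5]=?,low[6]=1); scc=(scc[0]=?,scc[1]=?,scc[2]=?,scc[3]=?,scc[4]=?,scc[5]=?,scc[6]=0)
step 2: low=(low[0]=0,low[1]=?,low[2]=?,low[3]=?,low[4]=?,low[5]=?,low[6]=1); scc=(scc[0]=1,scc[1]=?,scc[2]=?,scc[3]=?,scc[4]=?,scc[5]=?,scc[6]=0)
step 3: low=(low[0]=0,low[1]=2,low[2]=?,low[3]=3,low[4]=?,low[5]=3,low[6]=1); scc=(scc[0]=1,scc[1]=?,scc[2]=?,scc[3]=?,scc[4]=?,scc[5]=?,scc[6]=0)
step 4: low=(low[0]=0,low[1]=2,low[2]=?,low[3]=3,low[4]=?,low[5]=3,low[6]=1); scc=(scc[0]=1,scc[1]=?,scc[2]=?,scc[3]=2,scc[4]=?,scc[5]=2,scc[6]=0)
step 5: low=(low[0]=0,low[1]=2,low[2]=?,low[3]=3,low[4]=?,low[5]=3,low[6]=1); scc=(scc[0]=1,scc[1]=3,scc[2]=?,scc[3]=2,scc[4]=?,scc[5]=2,scc[6]=0)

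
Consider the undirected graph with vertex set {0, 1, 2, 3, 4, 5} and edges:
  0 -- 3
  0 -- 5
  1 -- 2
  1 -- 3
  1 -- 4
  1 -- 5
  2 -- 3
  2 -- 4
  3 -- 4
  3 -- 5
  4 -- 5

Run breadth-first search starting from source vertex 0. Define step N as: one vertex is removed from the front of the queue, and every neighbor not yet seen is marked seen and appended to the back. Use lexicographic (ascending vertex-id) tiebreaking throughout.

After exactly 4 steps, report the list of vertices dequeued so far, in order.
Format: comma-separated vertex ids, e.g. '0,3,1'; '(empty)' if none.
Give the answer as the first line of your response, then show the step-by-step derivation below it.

0,3,5,1

step 1: dequeue 0; queue=[3,5]; order=0
step 2: dequeue 3; queue=[5,1,2,4]; order=0,3
step 3: dequeue 5; queue=[1,2,4]; order=0,3,5
step 4: dequeue 1; queue=[2,4]; order=0,3,5,1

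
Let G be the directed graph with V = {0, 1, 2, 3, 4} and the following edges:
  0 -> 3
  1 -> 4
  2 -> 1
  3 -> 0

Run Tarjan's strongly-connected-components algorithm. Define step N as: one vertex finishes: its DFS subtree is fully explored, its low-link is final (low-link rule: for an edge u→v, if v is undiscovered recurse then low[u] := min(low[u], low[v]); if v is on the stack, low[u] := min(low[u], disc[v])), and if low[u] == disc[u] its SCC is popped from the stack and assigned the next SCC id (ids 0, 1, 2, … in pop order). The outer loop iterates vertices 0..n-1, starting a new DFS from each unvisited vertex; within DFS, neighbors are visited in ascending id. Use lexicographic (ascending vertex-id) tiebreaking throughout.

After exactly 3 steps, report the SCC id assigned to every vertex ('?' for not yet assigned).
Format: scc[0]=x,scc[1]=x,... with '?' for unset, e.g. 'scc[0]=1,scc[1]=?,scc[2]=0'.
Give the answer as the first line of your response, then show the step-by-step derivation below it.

scc[0]=0,scc[1]=?,scc[2]=?,scc[3]=0,scc[4]=1

step 1: low=(low[0]=0,low[1]=?,low[2]=?,low[3]=0,low[4]=?); scc=(scc[0]=?,scc[1]=?,scc[2]=?,scc[3]=?,scc[4]=?)
step 2: low=(low[0]=0,low[1]=?,low[2]=?,low[3]=0,low[4]=?); scc=(scc[0]=0,scc[1]=?,scc[2]=?,scc[3]=0,scc[4]=?)
step 3: low=(low[0]=0,low[1]=2,low[2]=?,low[3]=0,low[4]=3); scc=(scc[0]=0,scc[1]=?,scc[2]=?,scc[3]=0,scc[4]=1)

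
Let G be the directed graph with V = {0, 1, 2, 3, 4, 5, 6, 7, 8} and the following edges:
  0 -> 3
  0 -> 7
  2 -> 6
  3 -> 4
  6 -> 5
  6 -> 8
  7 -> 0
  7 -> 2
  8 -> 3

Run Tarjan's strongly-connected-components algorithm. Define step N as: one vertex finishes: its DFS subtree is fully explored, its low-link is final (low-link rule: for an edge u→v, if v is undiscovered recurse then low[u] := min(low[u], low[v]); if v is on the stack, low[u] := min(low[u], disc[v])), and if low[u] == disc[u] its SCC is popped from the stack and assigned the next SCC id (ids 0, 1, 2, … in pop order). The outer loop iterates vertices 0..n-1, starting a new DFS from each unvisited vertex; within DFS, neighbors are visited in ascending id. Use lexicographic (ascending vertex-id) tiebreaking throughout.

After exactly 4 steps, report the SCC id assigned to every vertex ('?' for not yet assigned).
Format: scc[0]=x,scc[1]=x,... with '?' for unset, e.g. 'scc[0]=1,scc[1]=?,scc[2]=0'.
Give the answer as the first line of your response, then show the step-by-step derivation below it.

scc[0]=?,scc[1]=?,scc[2]=?,scc[3]=1,scc[4]=0,scc[5]=2,scc[6]=?,scc[7]=?,scc[8]=3

step 1: low=(low[0]=0,low[1]=?,low[2]=?,low[3]=1,low[4]=2,low[5]=?,low[6]=?,low[7]=?,low[8]=?); scc=(scc[0]=?,scc[1]=?,scc[2]=?,scc[3]=?,scc[4]=0,scc[5]=?,scc[6]=?,scc[7]=?,scc[8]=?)
step 2: low=(low[0]=0,low[1]=?,low[2]=?,low[3]=1,low[4]=2,low[5]=?,low[6]=?,low[7]=?,low[8]=?); scc=(scc[0]=?,scc[1]=?,scc[2]=?,scc[3]=1,scc[4]=0,scc[5]=?,scc[6]=?,scc[7]=?,scc[8]=?)
step 3: low=(low[0]=0,low[1]=?,low[2]=4,low[3]=1,low[4]=2,low[5]=6,low[6]=5,low[7]=0,low[8]=?); scc=(scc[0]=?,scc[1]=?,scc[2]=?,scc[3]=1,scc[4]=0,scc[5]=2,scc[6]=?,scc[7]=?,scc[8]=?)
step 4: low=(low[0]=0,low[1]=?,low[2]=4,low[3]=1,low[4]=2,low[5]=6,low[6]=5,low[7]=0,low[8]=7); scc=(scc[0]=?,scc[1]=?,scc[2]=?,scc[3]=1,scc[4]=0,scc[5]=2,scc[6]=?,scc[7]=?,scc[8]=3)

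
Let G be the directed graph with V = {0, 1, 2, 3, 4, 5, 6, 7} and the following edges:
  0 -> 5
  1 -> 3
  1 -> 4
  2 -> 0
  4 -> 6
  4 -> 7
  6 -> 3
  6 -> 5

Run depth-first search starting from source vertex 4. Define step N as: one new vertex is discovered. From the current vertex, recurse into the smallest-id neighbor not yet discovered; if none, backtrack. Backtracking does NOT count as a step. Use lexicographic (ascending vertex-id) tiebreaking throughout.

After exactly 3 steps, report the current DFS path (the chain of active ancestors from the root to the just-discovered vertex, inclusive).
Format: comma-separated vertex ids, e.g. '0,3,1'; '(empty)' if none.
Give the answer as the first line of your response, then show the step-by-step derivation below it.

4,6,3

step 1: discover 4; path=4; order=4
step 2: discover 6; path=4>6; order=4,6
step 3: discover 3; path=4>6>3; order=4,6,3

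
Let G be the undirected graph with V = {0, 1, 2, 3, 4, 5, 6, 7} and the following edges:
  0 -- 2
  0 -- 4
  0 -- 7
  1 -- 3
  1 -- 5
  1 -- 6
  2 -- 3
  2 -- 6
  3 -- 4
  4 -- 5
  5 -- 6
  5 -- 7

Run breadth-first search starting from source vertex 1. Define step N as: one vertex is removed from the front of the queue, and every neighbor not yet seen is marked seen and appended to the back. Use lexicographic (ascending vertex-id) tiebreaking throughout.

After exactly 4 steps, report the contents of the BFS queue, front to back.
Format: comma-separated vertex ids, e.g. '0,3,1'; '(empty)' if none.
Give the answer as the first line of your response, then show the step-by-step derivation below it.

2,4,7

step 1: dequeue 1; queue=[3,5,6]; order=1
step 2: dequeue 3; queue=[5,6,2,4]; order=1,3
step 3: dequeue 5; queue=[6,2,4,7]; order=1,3,5
step 4: dequeue 6; queue=[2,4,7]; order=1,3,5,6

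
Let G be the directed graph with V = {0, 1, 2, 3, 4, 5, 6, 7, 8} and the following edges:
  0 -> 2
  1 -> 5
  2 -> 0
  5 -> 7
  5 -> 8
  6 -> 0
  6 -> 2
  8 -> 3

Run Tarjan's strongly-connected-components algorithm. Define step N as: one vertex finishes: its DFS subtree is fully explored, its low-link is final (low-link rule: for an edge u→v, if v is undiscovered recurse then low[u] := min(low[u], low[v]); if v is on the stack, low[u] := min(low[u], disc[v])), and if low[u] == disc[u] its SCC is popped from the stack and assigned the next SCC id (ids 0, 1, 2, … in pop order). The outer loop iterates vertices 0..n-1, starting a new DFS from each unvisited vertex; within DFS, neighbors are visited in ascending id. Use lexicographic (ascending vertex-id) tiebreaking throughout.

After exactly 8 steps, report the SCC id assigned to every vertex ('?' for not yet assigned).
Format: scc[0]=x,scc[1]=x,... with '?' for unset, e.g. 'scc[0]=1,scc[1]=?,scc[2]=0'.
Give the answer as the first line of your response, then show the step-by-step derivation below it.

scc[0]=0,scc[1]=5,scc[2]=0,scc[3]=2,scc[4]=6,scc[5]=4,scc[6]=?,scc[7]=1,scc[8]=3

step 1: low=(low[0]=0,low[1]=?,low[2]=0,low[3]=?,low[4]=?,low[5]=?,low[6]=?,low[7]=?,low[8]=?); scc=(scc[0]=?,scc[1]=?,scc[2]=?,scc[3]=?,scc[4]=?,scc[5]=?,scc[6]=?,scc[7]=?,scc[8]=?)
step 2: low=(low[0]=0,low[1]=?,low[2]=0,low[3]=?,low[4]=?,low[5]=?,low[6]=?,low[7]=?,low[8]=?); scc=(scc[0]=0,scc[1]=?,scc[2]=0,scc[3]=?,scc[4]=?,scc[5]=?,scc[6]=?,scc[7]=?,scc[8]=?)
step 3: low=(low[0]=0,low[1]=2,low[2]=0,low[3]=?,low[4]=?,low[5]=3,low[6]=?,low[7]=4,low[8]=?); scc=(scc[0]=0,scc[1]=?,scc[2]=0,scc[3]=?,scc[4]=?,scc[5]=?,scc[6]=?,scc[7]=1,scc[8]=?)
step 4: low=(low[0]=0,low[1]=2,low[2]=0,low[3]=6,low[4]=?,low[5]=3,low[6]=?,low[7]=4,low[8]=5); scc=(scc[0]=0,scc[1]=?,scc[2]=0,scc[3]=2,scc[4]=?,scc[5]=?,scc[6]=?,scc[7]=1,scc[8]=?)
step 5: low=(low[0]=0,low[1]=2,low[2]=0,low[3]=6,low[4]=?,low[5]=3,low[6]=?,low[7]=4,low[8]=5); scc=(scc[0]=0,scc[1]=?,scc[2]=0,scc[3]=2,scc[4]=?,scc[5]=?,scc[6]=?,scc[7]=1,scc[8]=3)
step 6: low=(low[0]=0,low[1]=2,low[2]=0,low[3]=6,low[4]=?,low[5]=3,low[6]=?,low[7]=4,low[8]=5); scc=(scc[0]=0,scc[1]=?,scc[2]=0,scc[3]=2,scc[4]=?,scc[5]=4,scc[6]=?,scc[7]=1,scc[8]=3)
step 7: low=(low[0]=0,low[1]=2,low[2]=0,low[3]=6,low[4]=?,low[5]=3,low[6]=?,low[7]=4,low[8]=5); scc=(scc[0]=0,scc[1]=5,scc[2]=0,scc[3]=2,scc[4]=?,scc[5]=4,scc[6]=?,scc[7]=1,scc[8]=3)
step 8: low=(low[0]=0,low[1]=2,low[2]=0,low[3]=6,low[4]=7,low[5]=3,low[6]=?,low[7]=4,low[8]=5); scc=(scc[0]=0,scc[1]=5,scc[2]=0,scc[3]=2,scc[4]=6,scc[5]=4,scc[6]=?,scc[7]=1,scc[8]=3)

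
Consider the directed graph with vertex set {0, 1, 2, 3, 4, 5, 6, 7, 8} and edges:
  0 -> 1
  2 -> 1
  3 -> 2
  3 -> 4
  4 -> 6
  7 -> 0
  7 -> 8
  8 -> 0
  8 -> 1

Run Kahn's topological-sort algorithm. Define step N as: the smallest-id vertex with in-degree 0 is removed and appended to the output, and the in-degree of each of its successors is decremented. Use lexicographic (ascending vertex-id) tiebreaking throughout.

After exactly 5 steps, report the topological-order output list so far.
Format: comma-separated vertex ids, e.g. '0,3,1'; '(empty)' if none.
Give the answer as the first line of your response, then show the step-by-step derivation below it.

3,2,4,5,6

step 1: output 3; order=[3]; indeg=(2,3,0,0,0,0,1,0,1)
step 2: output 2; order=[3,2]; indeg=(2,2,0,0,0,0,1,0,1)
step 3: output 4; order=[3,2,4]; indeg=(2,2,0,0,0,0,0,0,1)
step 4: output 5; order=[3,2,4,5]; indeg=(2,2,0,0,0,0,0,0,1)
step 5: output 6; order=[3,2,4,5,6]; indeg=(2,2,0,0,0,0,0,0,1)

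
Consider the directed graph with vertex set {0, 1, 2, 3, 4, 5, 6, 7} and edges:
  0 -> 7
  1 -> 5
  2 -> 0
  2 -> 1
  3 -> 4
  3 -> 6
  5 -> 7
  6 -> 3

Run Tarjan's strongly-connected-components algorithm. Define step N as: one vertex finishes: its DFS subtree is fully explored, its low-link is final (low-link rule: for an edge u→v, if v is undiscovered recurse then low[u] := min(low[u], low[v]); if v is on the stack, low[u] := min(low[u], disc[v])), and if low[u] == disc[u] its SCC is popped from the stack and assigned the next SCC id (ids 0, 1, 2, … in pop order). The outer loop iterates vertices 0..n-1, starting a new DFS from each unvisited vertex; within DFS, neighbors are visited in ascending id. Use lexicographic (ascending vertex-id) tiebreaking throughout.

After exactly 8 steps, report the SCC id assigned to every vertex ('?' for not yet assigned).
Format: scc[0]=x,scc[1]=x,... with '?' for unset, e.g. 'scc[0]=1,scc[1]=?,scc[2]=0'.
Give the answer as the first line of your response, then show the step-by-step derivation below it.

scc[0]=1,scc[1]=3,scc[2]=4,scc[3]=6,scc[4]=5,scc[5]=2,scc[6]=6,scc[7]=0

step 1: low=(low[0]=0,low[1]=?,low[2]=?,low[3]=?,low[4]=?,low[5]=?,low[6]=?,low[7]=1); scc=(scc[0]=?,scc[1]=?,scc[2]=?,scc[3]=?,scc[4]=?,scc[5]=?,scc[6]=?,scc[7]=0)
step 2: low=(low[0]=0,low[1]=?,low[2]=?,low[3]=?,low[4]=?,low[5]=?,low[6]=?,low[7]=1); scc=(scc[0]=1,scc[1]=?,scc[2]=?,scc[3]=?,scc[4]=?,scc[5]=?,scc[6]=?,scc[7]=0)
step 3: low=(low[0]=0,low[1]=2,low[2]=?,low[3]=?,low[4]=?,low[5]=3,low[6]=?,low[7]=1); scc=(scc[0]=1,scc[1]=?,scc[2]=?,scc[3]=?,scc[4]=?,scc[5]=2,scc[6]=?,scc[7]=0)
step 4: low=(low[0]=0,low[1]=2,low[2]=?,low[3]=?,low[4]=?,low[5]=3,low[6]=?,low[7]=1); scc=(scc[0]=1,scc[1]=3,scc[2]=?,scc[3]=?,scc[4]=?,scc[5]=2,scc[6]=?,scc[7]=0)
step 5: low=(low[0]=0,low[1]=2,low[2]=4,low[3]=?,low[4]=?,low[5]=3,low[6]=?,low[7]=1); scc=(scc[0]=1,scc[1]=3,scc[2]=4,scc[3]=?,scc[4]=?,scc[5]=2,scc[6]=?,scc[7]=0)
step 6: low=(low[0]=0,low[1]=2,low[2]=4,low[3]=5,low[4]=6,low[5]=3,low[6]=?,low[7]=1); scc=(scc[0]=1,scc[1]=3,scc[2]=4,scc[3]=?,scc[4]=5,scc[5]=2,scc[6]=?,scc[7]=0)
step 7: low=(low[0]=0,low[1]=2,low[2]=4,low[3]=5,low[4]=6,low[5]=3,low[6]=5,low[7]=1); scc=(scc[0]=1,scc[1]=3,scc[2]=4,scc[3]=?,scc[4]=5,scc[5]=2,scc[6]=?,scc[7]=0)
step 8: low=(low[0]=0,low[1]=2,low[2]=4,low[3]=5,low[4]=6,low[5]=3,low[6]=5,low[7]=1); scc=(scc[0]=1,scc[1]=3,scc[2]=4,scc[3]=6,scc[4]=5,scc[5]=2,scc[6]=6,scc[7]=0)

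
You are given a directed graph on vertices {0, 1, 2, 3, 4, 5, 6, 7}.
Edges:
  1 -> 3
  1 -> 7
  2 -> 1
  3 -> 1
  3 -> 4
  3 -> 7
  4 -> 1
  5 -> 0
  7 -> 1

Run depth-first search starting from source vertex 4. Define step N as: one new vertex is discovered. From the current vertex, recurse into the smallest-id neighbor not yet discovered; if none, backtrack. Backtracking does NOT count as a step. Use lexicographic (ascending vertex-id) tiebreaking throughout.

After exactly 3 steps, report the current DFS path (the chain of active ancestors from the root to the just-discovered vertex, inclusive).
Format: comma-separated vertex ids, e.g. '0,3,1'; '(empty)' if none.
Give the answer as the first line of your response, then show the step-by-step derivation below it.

4,1,3

step 1: discover 4; path=4; order=4
step 2: discover 1; path=4>1; order=4,1
step 3: discover 3; path=4>1>3; order=4,1,3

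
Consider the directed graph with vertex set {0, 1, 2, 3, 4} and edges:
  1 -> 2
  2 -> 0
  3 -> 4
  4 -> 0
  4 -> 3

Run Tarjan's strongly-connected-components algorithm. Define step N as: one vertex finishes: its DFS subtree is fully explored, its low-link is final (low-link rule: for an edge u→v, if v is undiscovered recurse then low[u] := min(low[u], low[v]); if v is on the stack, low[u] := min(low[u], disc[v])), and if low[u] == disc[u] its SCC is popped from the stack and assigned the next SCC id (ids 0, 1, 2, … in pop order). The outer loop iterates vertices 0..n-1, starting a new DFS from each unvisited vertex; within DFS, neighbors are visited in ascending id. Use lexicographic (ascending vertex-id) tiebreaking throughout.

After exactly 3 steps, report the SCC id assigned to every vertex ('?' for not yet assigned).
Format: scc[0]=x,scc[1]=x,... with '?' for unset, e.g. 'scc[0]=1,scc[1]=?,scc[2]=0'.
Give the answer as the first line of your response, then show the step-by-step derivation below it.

scc[0]=0,scc[1]=2,scc[2]=1,scc[3]=?,scc[4]=?

step 1: low=(low[0]=0,low[1]=?,low[2]=?,low[3]=?,low[4]=?); scc=(scc[0]=0,scc[1]=?,scc[2]=?,scc[3]=?,scc[4]=?)
step 2: low=(low[0]=0,low[1]=1,low[2]=2,low[3]=?,low[4]=?); scc=(scc[0]=0,scc[1]=?,scc[2]=1,scc[3]=?,scc[4]=?)
step 3: low=(low[0]=0,low[1]=1,low[2]=2,low[3]=?,low[4]=?); scc=(scc[0]=0,scc[1]=2,scc[2]=1,scc[3]=?,scc[4]=?)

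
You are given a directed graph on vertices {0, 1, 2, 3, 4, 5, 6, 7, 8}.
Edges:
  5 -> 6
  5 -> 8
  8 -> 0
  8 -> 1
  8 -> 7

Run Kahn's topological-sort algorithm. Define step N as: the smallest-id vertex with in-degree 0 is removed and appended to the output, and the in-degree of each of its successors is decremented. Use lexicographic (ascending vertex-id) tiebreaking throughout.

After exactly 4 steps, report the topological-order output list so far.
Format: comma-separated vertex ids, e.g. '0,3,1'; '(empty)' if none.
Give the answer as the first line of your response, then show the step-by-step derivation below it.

2,3,4,5

step 1: output 2; order=[2]; indeg=(1,1,0,0,0,0,1,1,1)
step 2: output 3; order=[2,3]; indeg=(1,1,0,0,0,0,1,1,1)
step 3: output 4; order=[2,3,4]; indeg=(1,1,0,0,0,0,1,1,1)
step 4: output 5; order=[2,3,4,5]; indeg=(1,1,0,0,0,0,0,1,0)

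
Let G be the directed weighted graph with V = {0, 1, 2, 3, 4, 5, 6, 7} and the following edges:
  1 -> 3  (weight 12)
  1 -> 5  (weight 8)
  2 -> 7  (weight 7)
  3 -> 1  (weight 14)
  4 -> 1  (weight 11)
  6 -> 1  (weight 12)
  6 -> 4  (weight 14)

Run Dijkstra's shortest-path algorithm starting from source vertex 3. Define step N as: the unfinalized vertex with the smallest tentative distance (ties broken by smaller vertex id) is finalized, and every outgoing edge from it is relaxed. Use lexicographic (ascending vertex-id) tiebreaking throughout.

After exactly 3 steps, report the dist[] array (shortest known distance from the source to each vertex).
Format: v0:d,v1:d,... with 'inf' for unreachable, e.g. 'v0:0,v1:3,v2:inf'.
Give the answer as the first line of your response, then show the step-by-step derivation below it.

v0:inf,v1:14,v2:inf,v3:0,v4:inf,v5:22,v6:inf,v7:inf

step 1: dist = v0:inf,v1:14,v2:inf,v3:0,v4:inf,v5:inf,v6:inf,v7:inf
step 2: dist = v0:inf,v1:14,v2:inf,v3:0,v4:inf,v5:22,v6:inf,v7:inf
step 3: dist = v0:inf,v1:14,v2:inf,v3:0,v4:inf,v5:22,v6:inf,v7:inf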